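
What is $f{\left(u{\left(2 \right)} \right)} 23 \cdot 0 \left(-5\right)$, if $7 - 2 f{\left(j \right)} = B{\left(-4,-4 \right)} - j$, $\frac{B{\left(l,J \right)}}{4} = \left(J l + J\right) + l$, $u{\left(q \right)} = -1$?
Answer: $0$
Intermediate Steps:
$B{\left(l,J \right)} = 4 J + 4 l + 4 J l$ ($B{\left(l,J \right)} = 4 \left(\left(J l + J\right) + l\right) = 4 \left(\left(J + J l\right) + l\right) = 4 \left(J + l + J l\right) = 4 J + 4 l + 4 J l$)
$f{\left(j \right)} = - \frac{25}{2} + \frac{j}{2}$ ($f{\left(j \right)} = \frac{7}{2} - \frac{\left(4 \left(-4\right) + 4 \left(-4\right) + 4 \left(-4\right) \left(-4\right)\right) - j}{2} = \frac{7}{2} - \frac{\left(-16 - 16 + 64\right) - j}{2} = \frac{7}{2} - \frac{32 - j}{2} = \frac{7}{2} + \left(-16 + \frac{j}{2}\right) = - \frac{25}{2} + \frac{j}{2}$)
$f{\left(u{\left(2 \right)} \right)} 23 \cdot 0 \left(-5\right) = \left(- \frac{25}{2} + \frac{1}{2} \left(-1\right)\right) 23 \cdot 0 \left(-5\right) = \left(- \frac{25}{2} - \frac{1}{2}\right) 23 \cdot 0 = \left(-13\right) 23 \cdot 0 = \left(-299\right) 0 = 0$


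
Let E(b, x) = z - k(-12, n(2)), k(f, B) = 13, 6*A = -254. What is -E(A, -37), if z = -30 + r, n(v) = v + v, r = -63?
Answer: 106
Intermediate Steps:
A = -127/3 (A = (1/6)*(-254) = -127/3 ≈ -42.333)
n(v) = 2*v
z = -93 (z = -30 - 63 = -93)
E(b, x) = -106 (E(b, x) = -93 - 1*13 = -93 - 13 = -106)
-E(A, -37) = -1*(-106) = 106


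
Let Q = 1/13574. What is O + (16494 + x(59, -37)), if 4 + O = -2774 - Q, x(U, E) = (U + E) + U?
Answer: 187280477/13574 ≈ 13797.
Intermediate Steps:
Q = 1/13574 ≈ 7.3670e-5
x(U, E) = E + 2*U (x(U, E) = (E + U) + U = E + 2*U)
O = -37708573/13574 (O = -4 + (-2774 - 1*1/13574) = -4 + (-2774 - 1/13574) = -4 - 37654277/13574 = -37708573/13574 ≈ -2778.0)
O + (16494 + x(59, -37)) = -37708573/13574 + (16494 + (-37 + 2*59)) = -37708573/13574 + (16494 + (-37 + 118)) = -37708573/13574 + (16494 + 81) = -37708573/13574 + 16575 = 187280477/13574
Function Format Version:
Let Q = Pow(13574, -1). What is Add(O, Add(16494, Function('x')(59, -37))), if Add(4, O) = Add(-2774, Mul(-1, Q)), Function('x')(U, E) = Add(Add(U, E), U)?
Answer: Rational(187280477, 13574) ≈ 13797.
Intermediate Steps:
Q = Rational(1, 13574) ≈ 7.3670e-5
Function('x')(U, E) = Add(E, Mul(2, U)) (Function('x')(U, E) = Add(Add(E, U), U) = Add(E, Mul(2, U)))
O = Rational(-37708573, 13574) (O = Add(-4, Add(-2774, Mul(-1, Rational(1, 13574)))) = Add(-4, Add(-2774, Rational(-1, 13574))) = Add(-4, Rational(-37654277, 13574)) = Rational(-37708573, 13574) ≈ -2778.0)
Add(O, Add(16494, Function('x')(59, -37))) = Add(Rational(-37708573, 13574), Add(16494, Add(-37, Mul(2, 59)))) = Add(Rational(-37708573, 13574), Add(16494, Add(-37, 118))) = Add(Rational(-37708573, 13574), Add(16494, 81)) = Add(Rational(-37708573, 13574), 16575) = Rational(187280477, 13574)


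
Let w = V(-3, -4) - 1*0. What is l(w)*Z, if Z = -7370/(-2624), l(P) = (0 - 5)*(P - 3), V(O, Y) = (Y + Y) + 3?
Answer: 18425/164 ≈ 112.35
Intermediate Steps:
V(O, Y) = 3 + 2*Y (V(O, Y) = 2*Y + 3 = 3 + 2*Y)
w = -5 (w = (3 + 2*(-4)) - 1*0 = (3 - 8) + 0 = -5 + 0 = -5)
l(P) = 15 - 5*P (l(P) = -5*(-3 + P) = 15 - 5*P)
Z = 3685/1312 (Z = -7370*(-1/2624) = 3685/1312 ≈ 2.8087)
l(w)*Z = (15 - 5*(-5))*(3685/1312) = (15 + 25)*(3685/1312) = 40*(3685/1312) = 18425/164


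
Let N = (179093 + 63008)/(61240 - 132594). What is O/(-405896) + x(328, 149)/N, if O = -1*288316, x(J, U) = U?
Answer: -1061395395625/24566956874 ≈ -43.204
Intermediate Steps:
N = -242101/71354 (N = 242101/(-71354) = 242101*(-1/71354) = -242101/71354 ≈ -3.3930)
O = -288316
O/(-405896) + x(328, 149)/N = -288316/(-405896) + 149/(-242101/71354) = -288316*(-1/405896) + 149*(-71354/242101) = 72079/101474 - 10631746/242101 = -1061395395625/24566956874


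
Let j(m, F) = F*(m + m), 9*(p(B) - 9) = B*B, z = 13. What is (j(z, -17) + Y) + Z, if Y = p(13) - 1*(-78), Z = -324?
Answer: -5942/9 ≈ -660.22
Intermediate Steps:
p(B) = 9 + B²/9 (p(B) = 9 + (B*B)/9 = 9 + B²/9)
j(m, F) = 2*F*m (j(m, F) = F*(2*m) = 2*F*m)
Y = 952/9 (Y = (9 + (⅑)*13²) - 1*(-78) = (9 + (⅑)*169) + 78 = (9 + 169/9) + 78 = 250/9 + 78 = 952/9 ≈ 105.78)
(j(z, -17) + Y) + Z = (2*(-17)*13 + 952/9) - 324 = (-442 + 952/9) - 324 = -3026/9 - 324 = -5942/9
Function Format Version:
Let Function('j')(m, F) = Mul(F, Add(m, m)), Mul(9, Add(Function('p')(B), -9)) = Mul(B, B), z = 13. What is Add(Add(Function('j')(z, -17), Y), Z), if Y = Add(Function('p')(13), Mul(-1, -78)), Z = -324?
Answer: Rational(-5942, 9) ≈ -660.22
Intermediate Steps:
Function('p')(B) = Add(9, Mul(Rational(1, 9), Pow(B, 2))) (Function('p')(B) = Add(9, Mul(Rational(1, 9), Mul(B, B))) = Add(9, Mul(Rational(1, 9), Pow(B, 2))))
Function('j')(m, F) = Mul(2, F, m) (Function('j')(m, F) = Mul(F, Mul(2, m)) = Mul(2, F, m))
Y = Rational(952, 9) (Y = Add(Add(9, Mul(Rational(1, 9), Pow(13, 2))), Mul(-1, -78)) = Add(Add(9, Mul(Rational(1, 9), 169)), 78) = Add(Add(9, Rational(169, 9)), 78) = Add(Rational(250, 9), 78) = Rational(952, 9) ≈ 105.78)
Add(Add(Function('j')(z, -17), Y), Z) = Add(Add(Mul(2, -17, 13), Rational(952, 9)), -324) = Add(Add(-442, Rational(952, 9)), -324) = Add(Rational(-3026, 9), -324) = Rational(-5942, 9)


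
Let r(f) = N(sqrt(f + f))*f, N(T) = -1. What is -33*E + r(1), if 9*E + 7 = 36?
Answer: -322/3 ≈ -107.33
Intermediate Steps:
E = 29/9 (E = -7/9 + (1/9)*36 = -7/9 + 4 = 29/9 ≈ 3.2222)
r(f) = -f
-33*E + r(1) = -33*29/9 - 1*1 = -319/3 - 1 = -322/3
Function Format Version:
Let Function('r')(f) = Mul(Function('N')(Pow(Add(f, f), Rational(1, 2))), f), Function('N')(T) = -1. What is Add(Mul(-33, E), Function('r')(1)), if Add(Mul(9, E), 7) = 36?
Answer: Rational(-322, 3) ≈ -107.33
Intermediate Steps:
E = Rational(29, 9) (E = Add(Rational(-7, 9), Mul(Rational(1, 9), 36)) = Add(Rational(-7, 9), 4) = Rational(29, 9) ≈ 3.2222)
Function('r')(f) = Mul(-1, f)
Add(Mul(-33, E), Function('r')(1)) = Add(Mul(-33, Rational(29, 9)), Mul(-1, 1)) = Add(Rational(-319, 3), -1) = Rational(-322, 3)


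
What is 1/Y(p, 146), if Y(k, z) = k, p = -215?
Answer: -1/215 ≈ -0.0046512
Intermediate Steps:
1/Y(p, 146) = 1/(-215) = -1/215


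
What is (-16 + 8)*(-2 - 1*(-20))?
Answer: -144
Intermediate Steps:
(-16 + 8)*(-2 - 1*(-20)) = -8*(-2 + 20) = -8*18 = -144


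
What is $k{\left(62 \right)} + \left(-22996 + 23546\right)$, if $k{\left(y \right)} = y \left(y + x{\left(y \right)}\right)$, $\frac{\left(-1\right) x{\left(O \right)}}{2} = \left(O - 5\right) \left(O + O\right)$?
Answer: $-872038$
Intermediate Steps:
$x{\left(O \right)} = - 4 O \left(-5 + O\right)$ ($x{\left(O \right)} = - 2 \left(O - 5\right) \left(O + O\right) = - 2 \left(-5 + O\right) 2 O = - 2 \cdot 2 O \left(-5 + O\right) = - 4 O \left(-5 + O\right)$)
$k{\left(y \right)} = y \left(y + 4 y \left(5 - y\right)\right)$
$k{\left(62 \right)} + \left(-22996 + 23546\right) = 62^{2} \left(21 - 248\right) + \left(-22996 + 23546\right) = 3844 \left(21 - 248\right) + 550 = 3844 \left(-227\right) + 550 = -872588 + 550 = -872038$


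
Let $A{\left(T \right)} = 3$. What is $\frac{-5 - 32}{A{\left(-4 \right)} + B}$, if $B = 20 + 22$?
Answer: $- \frac{37}{45} \approx -0.82222$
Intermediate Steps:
$B = 42$
$\frac{-5 - 32}{A{\left(-4 \right)} + B} = \frac{-5 - 32}{3 + 42} = \frac{-5 - 32}{45} = \left(-37\right) \frac{1}{45} = - \frac{37}{45}$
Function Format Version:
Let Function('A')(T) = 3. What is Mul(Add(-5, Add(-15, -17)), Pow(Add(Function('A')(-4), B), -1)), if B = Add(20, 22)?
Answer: Rational(-37, 45) ≈ -0.82222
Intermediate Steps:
B = 42
Mul(Add(-5, Add(-15, -17)), Pow(Add(Function('A')(-4), B), -1)) = Mul(Add(-5, Add(-15, -17)), Pow(Add(3, 42), -1)) = Mul(Add(-5, -32), Pow(45, -1)) = Mul(-37, Rational(1, 45)) = Rational(-37, 45)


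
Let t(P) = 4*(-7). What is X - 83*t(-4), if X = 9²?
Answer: 2405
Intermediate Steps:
X = 81
t(P) = -28
X - 83*t(-4) = 81 - 83*(-28) = 81 + 2324 = 2405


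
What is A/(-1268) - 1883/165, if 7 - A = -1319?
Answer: -1303217/104610 ≈ -12.458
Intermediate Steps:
A = 1326 (A = 7 - 1*(-1319) = 7 + 1319 = 1326)
A/(-1268) - 1883/165 = 1326/(-1268) - 1883/165 = 1326*(-1/1268) - 1883*1/165 = -663/634 - 1883/165 = -1303217/104610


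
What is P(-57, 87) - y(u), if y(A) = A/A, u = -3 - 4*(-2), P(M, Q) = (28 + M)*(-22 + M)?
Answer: 2290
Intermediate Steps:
P(M, Q) = (-22 + M)*(28 + M)
u = 5 (u = -3 + 8 = 5)
y(A) = 1
P(-57, 87) - y(u) = (-616 + (-57)**2 + 6*(-57)) - 1*1 = (-616 + 3249 - 342) - 1 = 2291 - 1 = 2290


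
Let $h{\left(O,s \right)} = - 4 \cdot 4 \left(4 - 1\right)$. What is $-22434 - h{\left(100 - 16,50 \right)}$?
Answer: $-22386$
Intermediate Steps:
$h{\left(O,s \right)} = -48$ ($h{\left(O,s \right)} = - 4 \cdot 4 \cdot 3 = \left(-4\right) 12 = -48$)
$-22434 - h{\left(100 - 16,50 \right)} = -22434 - -48 = -22434 + 48 = -22386$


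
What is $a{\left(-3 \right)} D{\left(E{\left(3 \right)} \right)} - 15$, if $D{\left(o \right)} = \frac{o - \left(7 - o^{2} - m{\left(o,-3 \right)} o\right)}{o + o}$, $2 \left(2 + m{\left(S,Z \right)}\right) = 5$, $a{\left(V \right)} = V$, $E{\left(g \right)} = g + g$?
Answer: $- \frac{49}{2} \approx -24.5$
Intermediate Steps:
$E{\left(g \right)} = 2 g$
$m{\left(S,Z \right)} = \frac{1}{2}$ ($m{\left(S,Z \right)} = -2 + \frac{1}{2} \cdot 5 = -2 + \frac{5}{2} = \frac{1}{2}$)
$D{\left(o \right)} = \frac{-7 + o^{2} + \frac{3 o}{2}}{2 o}$ ($D{\left(o \right)} = \frac{o - \left(7 - o^{2} - \frac{o}{2}\right)}{o + o} = \frac{o + \left(-7 + o^{2} + \frac{o}{2}\right)}{2 o} = \left(-7 + o^{2} + \frac{3 o}{2}\right) \frac{1}{2 o} = \frac{-7 + o^{2} + \frac{3 o}{2}}{2 o}$)
$a{\left(-3 \right)} D{\left(E{\left(3 \right)} \right)} - 15 = - 3 \frac{-14 + 2 \cdot 3 \left(3 + 2 \cdot 2 \cdot 3\right)}{4 \cdot 2 \cdot 3} - 15 = - 3 \frac{-14 + 6 \left(3 + 2 \cdot 6\right)}{4 \cdot 6} - 15 = - 3 \cdot \frac{1}{4} \cdot \frac{1}{6} \left(-14 + 6 \left(3 + 12\right)\right) - 15 = - 3 \cdot \frac{1}{4} \cdot \frac{1}{6} \left(-14 + 6 \cdot 15\right) - 15 = - 3 \cdot \frac{1}{4} \cdot \frac{1}{6} \left(-14 + 90\right) - 15 = - 3 \cdot \frac{1}{4} \cdot \frac{1}{6} \cdot 76 - 15 = \left(-3\right) \frac{19}{6} - 15 = - \frac{19}{2} - 15 = - \frac{49}{2}$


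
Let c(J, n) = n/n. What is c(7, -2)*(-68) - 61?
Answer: -129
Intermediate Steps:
c(J, n) = 1
c(7, -2)*(-68) - 61 = 1*(-68) - 61 = -68 - 61 = -129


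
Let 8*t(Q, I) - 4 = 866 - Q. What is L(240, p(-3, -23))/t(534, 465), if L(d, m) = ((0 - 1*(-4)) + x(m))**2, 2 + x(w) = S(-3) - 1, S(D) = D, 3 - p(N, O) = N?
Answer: 2/21 ≈ 0.095238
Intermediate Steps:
p(N, O) = 3 - N
t(Q, I) = 435/4 - Q/8 (t(Q, I) = 1/2 + (866 - Q)/8 = 1/2 + (433/4 - Q/8) = 435/4 - Q/8)
x(w) = -6 (x(w) = -2 + (-3 - 1) = -2 - 4 = -6)
L(d, m) = 4 (L(d, m) = ((0 - 1*(-4)) - 6)**2 = ((0 + 4) - 6)**2 = (4 - 6)**2 = (-2)**2 = 4)
L(240, p(-3, -23))/t(534, 465) = 4/(435/4 - 1/8*534) = 4/(435/4 - 267/4) = 4/42 = 4*(1/42) = 2/21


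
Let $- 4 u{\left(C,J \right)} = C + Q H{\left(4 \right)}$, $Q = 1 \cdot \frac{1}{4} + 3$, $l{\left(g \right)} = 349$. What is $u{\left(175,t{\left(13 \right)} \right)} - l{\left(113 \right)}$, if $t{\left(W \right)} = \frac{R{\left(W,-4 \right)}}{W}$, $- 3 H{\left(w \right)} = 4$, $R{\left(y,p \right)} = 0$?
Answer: $- \frac{1175}{3} \approx -391.67$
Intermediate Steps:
$H{\left(w \right)} = - \frac{4}{3}$ ($H{\left(w \right)} = \left(- \frac{1}{3}\right) 4 = - \frac{4}{3}$)
$Q = \frac{13}{4}$ ($Q = 1 \cdot \frac{1}{4} + 3 = \frac{1}{4} + 3 = \frac{13}{4} \approx 3.25$)
$t{\left(W \right)} = 0$ ($t{\left(W \right)} = \frac{0}{W} = 0$)
$u{\left(C,J \right)} = \frac{13}{12} - \frac{C}{4}$ ($u{\left(C,J \right)} = - \frac{C + \frac{13}{4} \left(- \frac{4}{3}\right)}{4} = - \frac{C - \frac{13}{3}}{4} = - \frac{- \frac{13}{3} + C}{4} = \frac{13}{12} - \frac{C}{4}$)
$u{\left(175,t{\left(13 \right)} \right)} - l{\left(113 \right)} = \left(\frac{13}{12} - \frac{175}{4}\right) - 349 = - \frac{128}{3} - 349 = - \frac{1175}{3}$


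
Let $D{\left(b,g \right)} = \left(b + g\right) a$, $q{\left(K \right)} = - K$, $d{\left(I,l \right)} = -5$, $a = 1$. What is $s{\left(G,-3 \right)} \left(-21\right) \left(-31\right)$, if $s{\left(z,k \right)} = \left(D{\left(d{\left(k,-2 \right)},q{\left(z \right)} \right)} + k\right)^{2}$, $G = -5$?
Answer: $5859$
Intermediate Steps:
$D{\left(b,g \right)} = b + g$ ($D{\left(b,g \right)} = \left(b + g\right) 1 = b + g$)
$s{\left(z,k \right)} = \left(-5 + k - z\right)^{2}$ ($s{\left(z,k \right)} = \left(\left(-5 - z\right) + k\right)^{2} = \left(-5 + k - z\right)^{2}$)
$s{\left(G,-3 \right)} \left(-21\right) \left(-31\right) = \left(5 - 5 - -3\right)^{2} \left(-21\right) \left(-31\right) = \left(5 - 5 + 3\right)^{2} \left(-21\right) \left(-31\right) = 3^{2} \left(-21\right) \left(-31\right) = 9 \left(-21\right) \left(-31\right) = \left(-189\right) \left(-31\right) = 5859$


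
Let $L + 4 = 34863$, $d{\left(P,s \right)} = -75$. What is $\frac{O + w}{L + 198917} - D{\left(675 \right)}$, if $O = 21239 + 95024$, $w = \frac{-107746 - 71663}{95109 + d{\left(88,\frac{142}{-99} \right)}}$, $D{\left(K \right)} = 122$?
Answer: $- \frac{47357627795}{389766112} \approx -121.5$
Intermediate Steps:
$w = - \frac{59803}{31678}$ ($w = \frac{-107746 - 71663}{95109 - 75} = - \frac{179409}{95034} = \left(-179409\right) \frac{1}{95034} = - \frac{59803}{31678} \approx -1.8878$)
$L = 34859$ ($L = -4 + 34863 = 34859$)
$O = 116263$
$\frac{O + w}{L + 198917} - D{\left(675 \right)} = \frac{116263 - \frac{59803}{31678}}{34859 + 198917} - 122 = \frac{3682919511}{31678 \cdot 233776} - 122 = \frac{3682919511}{31678} \cdot \frac{1}{233776} - 122 = \frac{193837869}{389766112} - 122 = - \frac{47357627795}{389766112}$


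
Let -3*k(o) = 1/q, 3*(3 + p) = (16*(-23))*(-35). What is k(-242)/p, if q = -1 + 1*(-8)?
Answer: 1/115839 ≈ 8.6327e-6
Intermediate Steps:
p = 12871/3 (p = -3 + ((16*(-23))*(-35))/3 = -3 + (-368*(-35))/3 = -3 + (⅓)*12880 = -3 + 12880/3 = 12871/3 ≈ 4290.3)
q = -9 (q = -1 - 8 = -9)
k(o) = 1/27 (k(o) = -⅓/(-9) = -⅓*(-⅑) = 1/27)
k(-242)/p = 1/(27*(12871/3)) = (1/27)*(3/12871) = 1/115839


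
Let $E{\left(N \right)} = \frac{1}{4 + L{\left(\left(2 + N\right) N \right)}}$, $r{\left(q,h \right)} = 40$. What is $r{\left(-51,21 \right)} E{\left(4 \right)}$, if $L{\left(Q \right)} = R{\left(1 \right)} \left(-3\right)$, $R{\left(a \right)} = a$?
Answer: $40$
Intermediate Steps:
$L{\left(Q \right)} = -3$ ($L{\left(Q \right)} = 1 \left(-3\right) = -3$)
$E{\left(N \right)} = 1$ ($E{\left(N \right)} = \frac{1}{4 - 3} = 1^{-1} = 1$)
$r{\left(-51,21 \right)} E{\left(4 \right)} = 40 \cdot 1 = 40$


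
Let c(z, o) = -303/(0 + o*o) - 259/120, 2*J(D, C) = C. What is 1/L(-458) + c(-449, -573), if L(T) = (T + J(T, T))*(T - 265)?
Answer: -1565040310733/724805967240 ≈ -2.1593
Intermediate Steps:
J(D, C) = C/2
L(T) = 3*T*(-265 + T)/2 (L(T) = (T + T/2)*(T - 265) = (3*T/2)*(-265 + T) = 3*T*(-265 + T)/2)
c(z, o) = -259/120 - 303/o² (c(z, o) = -303/(0 + o²) - 259*1/120 = -303/o² - 259/120 = -259/120 - 303/o²)
1/L(-458) + c(-449, -573) = 1/((3/2)*(-458)*(-265 - 458)) + (-259/120 - 303/(-573)²) = 1/((3/2)*(-458)*(-723)) + (-259/120 - 303*1/328329) = 1/496701 + (-259/120 - 101/109443) = 1/496701 - 3150873/1459240 = -1565040310733/724805967240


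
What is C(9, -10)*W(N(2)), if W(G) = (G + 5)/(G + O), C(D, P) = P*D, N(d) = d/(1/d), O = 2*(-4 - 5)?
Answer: 405/7 ≈ 57.857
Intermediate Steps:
O = -18 (O = 2*(-9) = -18)
N(d) = d² (N(d) = d*d = d²)
C(D, P) = D*P
W(G) = (5 + G)/(-18 + G) (W(G) = (G + 5)/(G - 18) = (5 + G)/(-18 + G))
C(9, -10)*W(N(2)) = (9*(-10))*((5 + 2²)/(-18 + 2²)) = -90*(5 + 4)/(-18 + 4) = -90*9/(-14) = -(-45)*9/7 = -90*(-9/14) = 405/7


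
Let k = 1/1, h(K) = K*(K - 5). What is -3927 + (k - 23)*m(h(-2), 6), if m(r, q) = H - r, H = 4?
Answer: -3707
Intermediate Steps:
h(K) = K*(-5 + K)
m(r, q) = 4 - r
k = 1
-3927 + (k - 23)*m(h(-2), 6) = -3927 + (1 - 23)*(4 - (-2)*(-5 - 2)) = -3927 - 22*(4 - (-2)*(-7)) = -3927 - 22*(4 - 1*14) = -3927 - 22*(4 - 14) = -3927 - 22*(-10) = -3927 + 220 = -3707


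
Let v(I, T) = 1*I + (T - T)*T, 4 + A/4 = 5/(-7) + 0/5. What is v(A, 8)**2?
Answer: 17424/49 ≈ 355.59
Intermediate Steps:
A = -132/7 (A = -16 + 4*(5/(-7) + 0/5) = -16 + 4*(5*(-1/7) + 0*(1/5)) = -16 + 4*(-5/7 + 0) = -16 + 4*(-5/7) = -16 - 20/7 = -132/7 ≈ -18.857)
v(I, T) = I (v(I, T) = I + 0*T = I + 0 = I)
v(A, 8)**2 = (-132/7)**2 = 17424/49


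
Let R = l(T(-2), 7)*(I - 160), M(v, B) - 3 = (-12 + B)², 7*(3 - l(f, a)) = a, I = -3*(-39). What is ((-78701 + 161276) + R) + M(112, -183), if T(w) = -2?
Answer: 120517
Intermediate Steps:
I = 117
l(f, a) = 3 - a/7
M(v, B) = 3 + (-12 + B)²
R = -86 (R = (3 - ⅐*7)*(117 - 160) = (3 - 1)*(-43) = 2*(-43) = -86)
((-78701 + 161276) + R) + M(112, -183) = ((-78701 + 161276) - 86) + (3 + (-12 - 183)²) = (82575 - 86) + (3 + (-195)²) = 82489 + (3 + 38025) = 82489 + 38028 = 120517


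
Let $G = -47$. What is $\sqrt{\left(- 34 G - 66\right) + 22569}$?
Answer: $\sqrt{24101} \approx 155.24$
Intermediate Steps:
$\sqrt{\left(- 34 G - 66\right) + 22569} = \sqrt{\left(\left(-34\right) \left(-47\right) - 66\right) + 22569} = \sqrt{\left(1598 - 66\right) + 22569} = \sqrt{1532 + 22569} = \sqrt{24101}$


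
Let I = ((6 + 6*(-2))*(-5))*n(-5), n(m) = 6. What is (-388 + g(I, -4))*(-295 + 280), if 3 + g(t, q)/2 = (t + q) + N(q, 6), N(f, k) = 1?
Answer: 600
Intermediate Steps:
I = 180 (I = ((6 + 6*(-2))*(-5))*6 = ((6 - 12)*(-5))*6 = -6*(-5)*6 = 30*6 = 180)
g(t, q) = -4 + 2*q + 2*t (g(t, q) = -6 + 2*((t + q) + 1) = -6 + 2*((q + t) + 1) = -6 + 2*(1 + q + t) = -6 + (2 + 2*q + 2*t) = -4 + 2*q + 2*t)
(-388 + g(I, -4))*(-295 + 280) = (-388 + (-4 + 2*(-4) + 2*180))*(-295 + 280) = (-388 + (-4 - 8 + 360))*(-15) = (-388 + 348)*(-15) = -40*(-15) = 600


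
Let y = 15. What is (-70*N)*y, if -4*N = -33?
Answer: -17325/2 ≈ -8662.5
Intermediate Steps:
N = 33/4 (N = -¼*(-33) = 33/4 ≈ 8.2500)
(-70*N)*y = -70*33/4*15 = -1155/2*15 = -17325/2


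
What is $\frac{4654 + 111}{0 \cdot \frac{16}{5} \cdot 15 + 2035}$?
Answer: $\frac{953}{407} \approx 2.3415$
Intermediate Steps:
$\frac{4654 + 111}{0 \cdot \frac{16}{5} \cdot 15 + 2035} = \frac{4765}{0 \cdot 16 \cdot \frac{1}{5} \cdot 15 + 2035} = \frac{4765}{0 \cdot \frac{16}{5} \cdot 15 + 2035} = \frac{4765}{0 \cdot 15 + 2035} = \frac{4765}{0 + 2035} = \frac{4765}{2035} = 4765 \cdot \frac{1}{2035} = \frac{953}{407}$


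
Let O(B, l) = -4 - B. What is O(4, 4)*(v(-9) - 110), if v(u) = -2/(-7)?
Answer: 6144/7 ≈ 877.71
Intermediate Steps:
v(u) = 2/7 (v(u) = -2*(-⅐) = 2/7)
O(4, 4)*(v(-9) - 110) = (-4 - 1*4)*(2/7 - 110) = (-4 - 4)*(-768/7) = -8*(-768/7) = 6144/7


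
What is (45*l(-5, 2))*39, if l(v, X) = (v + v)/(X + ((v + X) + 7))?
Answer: -2925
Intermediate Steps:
l(v, X) = 2*v/(7 + v + 2*X) (l(v, X) = (2*v)/(X + ((X + v) + 7)) = (2*v)/(X + (7 + X + v)) = (2*v)/(7 + v + 2*X) = 2*v/(7 + v + 2*X))
(45*l(-5, 2))*39 = (45*(2*(-5)/(7 - 5 + 2*2)))*39 = (45*(2*(-5)/(7 - 5 + 4)))*39 = (45*(2*(-5)/6))*39 = (45*(2*(-5)*(⅙)))*39 = (45*(-5/3))*39 = -75*39 = -2925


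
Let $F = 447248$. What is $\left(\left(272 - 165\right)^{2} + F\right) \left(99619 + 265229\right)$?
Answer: $167354683056$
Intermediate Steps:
$\left(\left(272 - 165\right)^{2} + F\right) \left(99619 + 265229\right) = \left(\left(272 - 165\right)^{2} + 447248\right) \left(99619 + 265229\right) = \left(107^{2} + 447248\right) 364848 = \left(11449 + 447248\right) 364848 = 458697 \cdot 364848 = 167354683056$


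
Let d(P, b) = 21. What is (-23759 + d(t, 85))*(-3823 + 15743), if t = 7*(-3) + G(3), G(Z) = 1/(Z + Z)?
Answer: -282956960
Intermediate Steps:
G(Z) = 1/(2*Z)
t = -125/6 (t = 7*(-3) + (½)/3 = -21 + (½)*(⅓) = -21 + ⅙ = -125/6 ≈ -20.833)
(-23759 + d(t, 85))*(-3823 + 15743) = (-23759 + 21)*(-3823 + 15743) = -23738*11920 = -282956960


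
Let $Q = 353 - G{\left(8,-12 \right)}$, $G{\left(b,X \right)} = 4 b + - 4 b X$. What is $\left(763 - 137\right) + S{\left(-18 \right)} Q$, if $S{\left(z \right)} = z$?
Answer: $1760$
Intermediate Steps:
$G{\left(b,X \right)} = 4 b - 4 X b$
$Q = -63$ ($Q = 353 - 4 \cdot 8 \left(1 - -12\right) = 353 - 4 \cdot 8 \left(1 + 12\right) = 353 - 4 \cdot 8 \cdot 13 = 353 - 416 = -63$)
$\left(763 - 137\right) + S{\left(-18 \right)} Q = \left(763 - 137\right) - -1134 = \left(763 - 137\right) + 1134 = 626 + 1134 = 1760$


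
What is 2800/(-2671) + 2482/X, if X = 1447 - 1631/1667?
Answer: 2150898037/3219246789 ≈ 0.66814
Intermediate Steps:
X = 2410518/1667 (X = 1447 - 1631/1667 = 2410518/1667 ≈ 1446.0)
2800/(-2671) + 2482/X = 2800/(-2671) + 2482/(2410518/1667) = 2800*(-1/2671) + 2482*(1667/2410518) = -2800/2671 + 2068747/1205259 = 2150898037/3219246789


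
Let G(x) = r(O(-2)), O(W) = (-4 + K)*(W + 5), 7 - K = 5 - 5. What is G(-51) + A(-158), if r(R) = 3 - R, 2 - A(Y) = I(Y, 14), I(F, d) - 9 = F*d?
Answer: 2199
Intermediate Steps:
I(F, d) = 9 + F*d
A(Y) = -7 - 14*Y (A(Y) = 2 - (9 + Y*14) = 2 - (9 + 14*Y) = 2 + (-9 - 14*Y) = -7 - 14*Y)
K = 7 (K = 7 - (5 - 5) = 7 - 1*0 = 7 + 0 = 7)
O(W) = 15 + 3*W (O(W) = (-4 + 7)*(W + 5) = 3*(5 + W) = 15 + 3*W)
G(x) = -6 (G(x) = 3 - (15 + 3*(-2)) = 3 - (15 - 6) = 3 - 1*9 = 3 - 9 = -6)
G(-51) + A(-158) = -6 + (-7 - 14*(-158)) = -6 + (-7 + 2212) = -6 + 2205 = 2199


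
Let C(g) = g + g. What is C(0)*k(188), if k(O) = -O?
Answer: 0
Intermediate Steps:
C(g) = 2*g
C(0)*k(188) = (2*0)*(-1*188) = 0*(-188) = 0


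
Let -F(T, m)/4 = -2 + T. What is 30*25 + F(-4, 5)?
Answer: 774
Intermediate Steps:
F(T, m) = 8 - 4*T (F(T, m) = -4*(-2 + T) = 8 - 4*T)
30*25 + F(-4, 5) = 30*25 + (8 - 4*(-4)) = 750 + (8 + 16) = 750 + 24 = 774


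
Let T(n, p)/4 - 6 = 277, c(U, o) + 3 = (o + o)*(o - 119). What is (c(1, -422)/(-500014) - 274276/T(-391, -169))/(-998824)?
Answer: 34414678049/141337553340688 ≈ 0.00024349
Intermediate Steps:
c(U, o) = -3 + 2*o*(-119 + o) (c(U, o) = -3 + (o + o)*(o - 119) = -3 + (2*o)*(-119 + o) = -3 + 2*o*(-119 + o))
T(n, p) = 1132 (T(n, p) = 24 + 4*277 = 24 + 1108 = 1132)
(c(1, -422)/(-500014) - 274276/T(-391, -169))/(-998824) = ((-3 - 238*(-422) + 2*(-422)²)/(-500014) - 274276/1132)/(-998824) = ((-3 + 100436 + 2*178084)*(-1/500014) - 274276*1/1132)*(-1/998824) = ((-3 + 100436 + 356168)*(-1/500014) - 68569/283)*(-1/998824) = (456601*(-1/500014) - 68569/283)*(-1/998824) = (-456601/500014 - 68569/283)*(-1/998824) = -34414678049/141503962*(-1/998824) = 34414678049/141337553340688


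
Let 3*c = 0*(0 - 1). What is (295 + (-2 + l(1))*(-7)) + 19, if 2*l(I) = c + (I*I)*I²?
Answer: 649/2 ≈ 324.50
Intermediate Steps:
c = 0 (c = (0*(0 - 1))/3 = (0*(-1))/3 = (⅓)*0 = 0)
l(I) = I⁴/2 (l(I) = (0 + (I*I)*I²)/2 = (0 + I²*I²)/2 = (0 + I⁴)/2 = I⁴/2)
(295 + (-2 + l(1))*(-7)) + 19 = (295 + (-2 + (½)*1⁴)*(-7)) + 19 = (295 + (-2 + (½)*1)*(-7)) + 19 = (295 + (-2 + ½)*(-7)) + 19 = (295 - 3/2*(-7)) + 19 = (295 + 21/2) + 19 = 611/2 + 19 = 649/2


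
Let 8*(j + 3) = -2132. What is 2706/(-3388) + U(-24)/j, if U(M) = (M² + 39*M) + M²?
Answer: -1725/1078 ≈ -1.6002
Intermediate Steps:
j = -539/2 (j = -3 + (⅛)*(-2132) = -3 - 533/2 = -539/2 ≈ -269.50)
U(M) = 2*M² + 39*M
2706/(-3388) + U(-24)/j = 2706/(-3388) + (-24*(39 + 2*(-24)))/(-539/2) = 2706*(-1/3388) - 24*(39 - 48)*(-2/539) = -123/154 - 24*(-9)*(-2/539) = -123/154 + 216*(-2/539) = -123/154 - 432/539 = -1725/1078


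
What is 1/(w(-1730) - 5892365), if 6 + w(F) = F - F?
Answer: -1/5892371 ≈ -1.6971e-7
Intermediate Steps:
w(F) = -6 (w(F) = -6 + (F - F) = -6 + 0 = -6)
1/(w(-1730) - 5892365) = 1/(-6 - 5892365) = 1/(-5892371) = -1/5892371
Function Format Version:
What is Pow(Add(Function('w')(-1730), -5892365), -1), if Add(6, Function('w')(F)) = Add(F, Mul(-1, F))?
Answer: Rational(-1, 5892371) ≈ -1.6971e-7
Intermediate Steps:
Function('w')(F) = -6 (Function('w')(F) = Add(-6, Add(F, Mul(-1, F))) = Add(-6, 0) = -6)
Pow(Add(Function('w')(-1730), -5892365), -1) = Pow(Add(-6, -5892365), -1) = Pow(-5892371, -1) = Rational(-1, 5892371)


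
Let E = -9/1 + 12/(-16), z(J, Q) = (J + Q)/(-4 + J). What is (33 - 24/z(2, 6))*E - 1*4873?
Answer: -21013/4 ≈ -5253.3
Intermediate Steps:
z(J, Q) = (J + Q)/(-4 + J)
E = -39/4 (E = -9*1 + 12*(-1/16) = -9 - ¾ = -39/4 ≈ -9.7500)
(33 - 24/z(2, 6))*E - 1*4873 = (33 - 24*(-4 + 2)/(2 + 6))*(-39/4) - 1*4873 = (33 - 24/(8/(-2)))*(-39/4) - 4873 = (33 - 24/((-½*8)))*(-39/4) - 4873 = (33 - 24/(-4))*(-39/4) - 4873 = (33 - 24*(-¼))*(-39/4) - 4873 = (33 + 6)*(-39/4) - 4873 = 39*(-39/4) - 4873 = -1521/4 - 4873 = -21013/4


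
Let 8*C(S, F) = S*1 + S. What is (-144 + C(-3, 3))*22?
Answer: -6369/2 ≈ -3184.5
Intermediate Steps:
C(S, F) = S/4 (C(S, F) = (S*1 + S)/8 = (S + S)/8 = (2*S)/8 = S/4)
(-144 + C(-3, 3))*22 = (-144 + (¼)*(-3))*22 = (-144 - ¾)*22 = -579/4*22 = -6369/2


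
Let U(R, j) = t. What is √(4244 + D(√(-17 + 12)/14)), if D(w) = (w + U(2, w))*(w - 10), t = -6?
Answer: √(843579 - 224*I*√5)/14 ≈ 65.605 - 0.019477*I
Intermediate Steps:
U(R, j) = -6
D(w) = (-10 + w)*(-6 + w) (D(w) = (w - 6)*(w - 10) = (-6 + w)*(-10 + w) = (-10 + w)*(-6 + w))
√(4244 + D(√(-17 + 12)/14)) = √(4244 + (60 + (√(-17 + 12)/14)² - 16*√(-17 + 12)/14)) = √(4244 + (60 + (√(-5)*(1/14))² - 16*√(-5)/14)) = √(4244 + (60 + ((I*√5)*(1/14))² - 16*I*√5/14)) = √(4244 + (60 + (I*√5/14)² - 8*I*√5/7)) = √(4244 + (60 - 5/196 - 8*I*√5/7)) = √(4244 + (11755/196 - 8*I*√5/7)) = √(843579/196 - 8*I*√5/7)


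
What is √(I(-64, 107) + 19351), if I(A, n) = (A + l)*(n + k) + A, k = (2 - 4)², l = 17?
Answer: √14070 ≈ 118.62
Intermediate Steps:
k = 4 (k = (-2)² = 4)
I(A, n) = A + (4 + n)*(17 + A) (I(A, n) = (A + 17)*(n + 4) + A = (17 + A)*(4 + n) + A = (4 + n)*(17 + A) + A = A + (4 + n)*(17 + A))
√(I(-64, 107) + 19351) = √((68 + 5*(-64) + 17*107 - 64*107) + 19351) = √((68 - 320 + 1819 - 6848) + 19351) = √(-5281 + 19351) = √14070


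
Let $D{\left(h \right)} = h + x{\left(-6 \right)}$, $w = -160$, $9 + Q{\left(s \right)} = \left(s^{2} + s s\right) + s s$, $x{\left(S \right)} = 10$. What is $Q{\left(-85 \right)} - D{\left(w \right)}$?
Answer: $21816$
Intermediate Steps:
$Q{\left(s \right)} = -9 + 3 s^{2}$ ($Q{\left(s \right)} = -9 + \left(\left(s^{2} + s s\right) + s s\right) = -9 + \left(\left(s^{2} + s^{2}\right) + s^{2}\right) = -9 + \left(2 s^{2} + s^{2}\right) = -9 + 3 s^{2}$)
$D{\left(h \right)} = 10 + h$ ($D{\left(h \right)} = h + 10 = 10 + h$)
$Q{\left(-85 \right)} - D{\left(w \right)} = \left(-9 + 3 \left(-85\right)^{2}\right) - \left(10 - 160\right) = \left(-9 + 3 \cdot 7225\right) - -150 = \left(-9 + 21675\right) + 150 = 21666 + 150 = 21816$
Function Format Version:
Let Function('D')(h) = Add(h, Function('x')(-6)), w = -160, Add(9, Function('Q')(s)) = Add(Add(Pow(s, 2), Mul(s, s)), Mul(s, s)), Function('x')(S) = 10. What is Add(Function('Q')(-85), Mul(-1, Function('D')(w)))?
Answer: 21816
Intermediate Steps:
Function('Q')(s) = Add(-9, Mul(3, Pow(s, 2))) (Function('Q')(s) = Add(-9, Add(Add(Pow(s, 2), Mul(s, s)), Mul(s, s))) = Add(-9, Add(Add(Pow(s, 2), Pow(s, 2)), Pow(s, 2))) = Add(-9, Add(Mul(2, Pow(s, 2)), Pow(s, 2))) = Add(-9, Mul(3, Pow(s, 2))))
Function('D')(h) = Add(10, h) (Function('D')(h) = Add(h, 10) = Add(10, h))
Add(Function('Q')(-85), Mul(-1, Function('D')(w))) = Add(Add(-9, Mul(3, Pow(-85, 2))), Mul(-1, Add(10, -160))) = Add(Add(-9, Mul(3, 7225)), Mul(-1, -150)) = Add(Add(-9, 21675), 150) = Add(21666, 150) = 21816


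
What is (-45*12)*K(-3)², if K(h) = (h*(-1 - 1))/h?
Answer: -2160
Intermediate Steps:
K(h) = -2 (K(h) = (h*(-2))/h = (-2*h)/h = -2)
(-45*12)*K(-3)² = -45*12*(-2)² = -540*4 = -2160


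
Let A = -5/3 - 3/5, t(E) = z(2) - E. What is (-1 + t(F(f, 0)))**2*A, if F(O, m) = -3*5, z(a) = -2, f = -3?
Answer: -1632/5 ≈ -326.40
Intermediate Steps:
F(O, m) = -15
t(E) = -2 - E
A = -34/15 (A = -5*1/3 - 3*1/5 = -5/3 - 3/5 = -34/15 ≈ -2.2667)
(-1 + t(F(f, 0)))**2*A = (-1 + (-2 - 1*(-15)))**2*(-34/15) = (-1 + (-2 + 15))**2*(-34/15) = (-1 + 13)**2*(-34/15) = 12**2*(-34/15) = 144*(-34/15) = -1632/5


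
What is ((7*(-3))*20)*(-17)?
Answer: 7140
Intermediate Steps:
((7*(-3))*20)*(-17) = -21*20*(-17) = -420*(-17) = 7140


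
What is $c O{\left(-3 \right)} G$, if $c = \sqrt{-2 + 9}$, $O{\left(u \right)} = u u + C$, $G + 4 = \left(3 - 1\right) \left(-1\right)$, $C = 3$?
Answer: $- 72 \sqrt{7} \approx -190.49$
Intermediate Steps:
$G = -6$ ($G = -4 + \left(3 - 1\right) \left(-1\right) = -4 + 2 \left(-1\right) = -4 - 2 = -6$)
$O{\left(u \right)} = 3 + u^{2}$ ($O{\left(u \right)} = u u + 3 = u^{2} + 3 = 3 + u^{2}$)
$c = \sqrt{7} \approx 2.6458$
$c O{\left(-3 \right)} G = \sqrt{7} \left(3 + \left(-3\right)^{2}\right) \left(-6\right) = \sqrt{7} \left(3 + 9\right) \left(-6\right) = \sqrt{7} \cdot 12 \left(-6\right) = 12 \sqrt{7} \left(-6\right) = - 72 \sqrt{7}$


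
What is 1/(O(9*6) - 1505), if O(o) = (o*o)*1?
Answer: 1/1411 ≈ 0.00070872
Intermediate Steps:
O(o) = o² (O(o) = o²*1 = o²)
1/(O(9*6) - 1505) = 1/((9*6)² - 1505) = 1/(54² - 1505) = 1/(2916 - 1505) = 1/1411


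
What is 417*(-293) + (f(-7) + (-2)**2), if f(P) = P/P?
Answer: -122176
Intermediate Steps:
f(P) = 1
417*(-293) + (f(-7) + (-2)**2) = 417*(-293) + (1 + (-2)**2) = -122181 + (1 + 4) = -122181 + 5 = -122176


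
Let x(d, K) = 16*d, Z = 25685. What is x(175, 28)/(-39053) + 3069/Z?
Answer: 622541/13026965 ≈ 0.047789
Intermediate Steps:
x(175, 28)/(-39053) + 3069/Z = (16*175)/(-39053) + 3069/25685 = 2800*(-1/39053) + 3069*(1/25685) = -400/5579 + 279/2335 = 622541/13026965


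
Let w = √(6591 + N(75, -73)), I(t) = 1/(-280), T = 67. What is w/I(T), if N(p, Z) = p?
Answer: -280*√6666 ≈ -22861.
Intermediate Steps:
I(t) = -1/280
w = √6666 (w = √(6591 + 75) = √6666 ≈ 81.646)
w/I(T) = √6666/(-1/280) = √6666*(-280) = -280*√6666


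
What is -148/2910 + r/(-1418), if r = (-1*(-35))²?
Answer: -1887307/2063190 ≈ -0.91475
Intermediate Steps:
r = 1225 (r = 35² = 1225)
-148/2910 + r/(-1418) = -148/2910 + 1225/(-1418) = -148*1/2910 + 1225*(-1/1418) = -74/1455 - 1225/1418 = -1887307/2063190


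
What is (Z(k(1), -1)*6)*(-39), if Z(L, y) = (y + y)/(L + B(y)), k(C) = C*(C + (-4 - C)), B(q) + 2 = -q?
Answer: -468/5 ≈ -93.600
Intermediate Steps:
B(q) = -2 - q
k(C) = -4*C (k(C) = C*(-4) = -4*C)
Z(L, y) = 2*y/(-2 + L - y) (Z(L, y) = (y + y)/(L + (-2 - y)) = (2*y)/(-2 + L - y) = 2*y/(-2 + L - y))
(Z(k(1), -1)*6)*(-39) = (-2*(-1)/(2 - 1 - (-4))*6)*(-39) = (-2*(-1)/(2 - 1 - 1*(-4))*6)*(-39) = (-2*(-1)/(2 - 1 + 4)*6)*(-39) = (-2*(-1)/5*6)*(-39) = (-2*(-1)*⅕*6)*(-39) = ((⅖)*6)*(-39) = (12/5)*(-39) = -468/5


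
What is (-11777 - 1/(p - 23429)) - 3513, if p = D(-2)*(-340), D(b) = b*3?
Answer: -327037809/21389 ≈ -15290.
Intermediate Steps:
D(b) = 3*b
p = 2040 (p = (3*(-2))*(-340) = -6*(-340) = 2040)
(-11777 - 1/(p - 23429)) - 3513 = (-11777 - 1/(2040 - 23429)) - 3513 = (-11777 - 1/(-21389)) - 3513 = (-11777 - 1*(-1/21389)) - 3513 = (-11777 + 1/21389) - 3513 = -251898252/21389 - 3513 = -327037809/21389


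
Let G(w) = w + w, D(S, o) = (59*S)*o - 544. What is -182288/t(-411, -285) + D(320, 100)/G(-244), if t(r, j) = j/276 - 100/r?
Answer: 413411714676/1820545 ≈ 2.2708e+5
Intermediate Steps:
t(r, j) = -100/r + j/276 (t(r, j) = j*(1/276) - 100/r = j/276 - 100/r = -100/r + j/276)
D(S, o) = -544 + 59*S*o (D(S, o) = 59*S*o - 544 = -544 + 59*S*o)
G(w) = 2*w
-182288/t(-411, -285) + D(320, 100)/G(-244) = -182288/(-100/(-411) + (1/276)*(-285)) + (-544 + 59*320*100)/((2*(-244))) = -182288/(-100*(-1/411) - 95/92) + (-544 + 1888000)/(-488) = -182288/(100/411 - 95/92) + 1887456*(-1/488) = -182288/(-29845/37812) - 235932/61 = -182288*(-37812/29845) - 235932/61 = 6892673856/29845 - 235932/61 = 413411714676/1820545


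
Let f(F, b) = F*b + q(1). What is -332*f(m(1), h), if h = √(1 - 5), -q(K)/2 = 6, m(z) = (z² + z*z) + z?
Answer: 3984 - 1992*I ≈ 3984.0 - 1992.0*I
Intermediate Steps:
m(z) = z + 2*z² (m(z) = (z² + z²) + z = 2*z² + z = z + 2*z²)
q(K) = -12 (q(K) = -2*6 = -12)
h = 2*I (h = √(-4) = 2*I ≈ 2.0*I)
f(F, b) = -12 + F*b (f(F, b) = F*b - 12 = -12 + F*b)
-332*f(m(1), h) = -332*(-12 + (1*(1 + 2*1))*(2*I)) = -332*(-12 + (1*(1 + 2))*(2*I)) = -332*(-12 + (1*3)*(2*I)) = -332*(-12 + 3*(2*I)) = -332*(-12 + 6*I) = 3984 - 1992*I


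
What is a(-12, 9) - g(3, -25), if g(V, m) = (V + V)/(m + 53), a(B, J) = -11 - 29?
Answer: -563/14 ≈ -40.214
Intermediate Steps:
a(B, J) = -40
g(V, m) = 2*V/(53 + m) (g(V, m) = (2*V)/(53 + m) = 2*V/(53 + m))
a(-12, 9) - g(3, -25) = -40 - 2*3/(53 - 25) = -40 - 2*3/28 = -40 - 1*3/14 = -40 - 3/14 = -563/14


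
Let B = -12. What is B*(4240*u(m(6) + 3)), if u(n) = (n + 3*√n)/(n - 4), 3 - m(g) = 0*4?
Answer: -152640 - 76320*√6 ≈ -3.3959e+5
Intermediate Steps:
m(g) = 3 (m(g) = 3 - 0*4 = 3 - 1*0 = 3 + 0 = 3)
u(n) = (n + 3*√n)/(-4 + n)
B*(4240*u(m(6) + 3)) = -50880*((3 + 3) + 3*√(3 + 3))/(-4 + (3 + 3)) = -50880*(6 + 3*√6)/(-4 + 6) = -50880*(6 + 3*√6)/2 = -50880*(3 + 3*√6/2) = -12*(12720 + 6360*√6) = -152640 - 76320*√6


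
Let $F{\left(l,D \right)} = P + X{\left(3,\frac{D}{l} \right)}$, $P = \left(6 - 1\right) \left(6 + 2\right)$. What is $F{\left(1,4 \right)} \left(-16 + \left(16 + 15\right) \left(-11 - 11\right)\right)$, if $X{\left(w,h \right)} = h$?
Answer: $-30712$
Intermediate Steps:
$P = 40$ ($P = 5 \cdot 8 = 40$)
$F{\left(l,D \right)} = 40 + \frac{D}{l}$
$F{\left(1,4 \right)} \left(-16 + \left(16 + 15\right) \left(-11 - 11\right)\right) = \left(40 + \frac{4}{1}\right) \left(-16 + \left(16 + 15\right) \left(-11 - 11\right)\right) = \left(40 + 4 \cdot 1\right) \left(-16 + 31 \left(-22\right)\right) = \left(40 + 4\right) \left(-16 - 682\right) = 44 \left(-698\right) = -30712$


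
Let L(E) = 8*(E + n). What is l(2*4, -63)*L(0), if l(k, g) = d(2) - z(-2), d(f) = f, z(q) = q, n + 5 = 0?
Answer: -160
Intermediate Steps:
n = -5 (n = -5 + 0 = -5)
l(k, g) = 4 (l(k, g) = 2 - 1*(-2) = 2 + 2 = 4)
L(E) = -40 + 8*E (L(E) = 8*(E - 5) = 8*(-5 + E) = -40 + 8*E)
l(2*4, -63)*L(0) = 4*(-40 + 8*0) = 4*(-40 + 0) = 4*(-40) = -160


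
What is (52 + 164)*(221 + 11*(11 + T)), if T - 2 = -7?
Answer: 61992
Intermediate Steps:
T = -5 (T = 2 - 7 = -5)
(52 + 164)*(221 + 11*(11 + T)) = (52 + 164)*(221 + 11*(11 - 5)) = 216*(221 + 11*6) = 216*(221 + 66) = 216*287 = 61992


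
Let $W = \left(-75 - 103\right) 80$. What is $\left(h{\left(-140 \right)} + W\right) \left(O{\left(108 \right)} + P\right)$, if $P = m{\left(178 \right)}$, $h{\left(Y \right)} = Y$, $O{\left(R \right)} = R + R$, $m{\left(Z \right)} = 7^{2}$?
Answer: $-3810700$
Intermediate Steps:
$m{\left(Z \right)} = 49$
$O{\left(R \right)} = 2 R$
$W = -14240$ ($W = \left(-178\right) 80 = -14240$)
$P = 49$
$\left(h{\left(-140 \right)} + W\right) \left(O{\left(108 \right)} + P\right) = \left(-140 - 14240\right) \left(2 \cdot 108 + 49\right) = - 14380 \left(216 + 49\right) = \left(-14380\right) 265 = -3810700$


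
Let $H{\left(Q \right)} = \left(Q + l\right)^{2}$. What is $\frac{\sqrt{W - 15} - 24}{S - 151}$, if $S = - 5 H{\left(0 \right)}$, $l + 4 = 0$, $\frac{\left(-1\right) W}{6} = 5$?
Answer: $\frac{8}{77} - \frac{i \sqrt{5}}{77} \approx 0.1039 - 0.02904 i$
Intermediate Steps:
$W = -30$ ($W = \left(-6\right) 5 = -30$)
$l = -4$ ($l = -4 + 0 = -4$)
$H{\left(Q \right)} = \left(-4 + Q\right)^{2}$ ($H{\left(Q \right)} = \left(Q - 4\right)^{2} = \left(-4 + Q\right)^{2}$)
$S = -80$ ($S = - 5 \left(-4 + 0\right)^{2} = - 5 \left(-4\right)^{2} = \left(-5\right) 16 = -80$)
$\frac{\sqrt{W - 15} - 24}{S - 151} = \frac{\sqrt{-30 - 15} - 24}{-80 - 151} = \frac{\sqrt{-45} - 24}{-231} = - \frac{3 i \sqrt{5} - 24}{231} = - \frac{-24 + 3 i \sqrt{5}}{231} = \frac{8}{77} - \frac{i \sqrt{5}}{77}$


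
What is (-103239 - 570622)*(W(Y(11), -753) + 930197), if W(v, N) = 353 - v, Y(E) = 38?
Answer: -627035746832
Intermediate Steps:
(-103239 - 570622)*(W(Y(11), -753) + 930197) = (-103239 - 570622)*((353 - 1*38) + 930197) = -673861*((353 - 38) + 930197) = -673861*(315 + 930197) = -673861*930512 = -627035746832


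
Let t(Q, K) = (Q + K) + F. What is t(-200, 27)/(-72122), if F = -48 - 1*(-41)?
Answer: 90/36061 ≈ 0.0024958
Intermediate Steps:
F = -7 (F = -48 + 41 = -7)
t(Q, K) = -7 + K + Q (t(Q, K) = (Q + K) - 7 = (K + Q) - 7 = -7 + K + Q)
t(-200, 27)/(-72122) = (-7 + 27 - 200)/(-72122) = -180*(-1/72122) = 90/36061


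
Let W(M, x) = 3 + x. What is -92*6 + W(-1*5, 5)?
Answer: -544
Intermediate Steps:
-92*6 + W(-1*5, 5) = -92*6 + (3 + 5) = -552 + 8 = -544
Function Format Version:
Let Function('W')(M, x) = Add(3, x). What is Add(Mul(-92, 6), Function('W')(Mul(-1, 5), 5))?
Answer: -544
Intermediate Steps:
Add(Mul(-92, 6), Function('W')(Mul(-1, 5), 5)) = Add(Mul(-92, 6), Add(3, 5)) = Add(-552, 8) = -544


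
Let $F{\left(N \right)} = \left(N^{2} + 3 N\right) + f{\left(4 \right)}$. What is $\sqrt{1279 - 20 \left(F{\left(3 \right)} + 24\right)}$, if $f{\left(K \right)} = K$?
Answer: $\sqrt{359} \approx 18.947$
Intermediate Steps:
$F{\left(N \right)} = 4 + N^{2} + 3 N$ ($F{\left(N \right)} = \left(N^{2} + 3 N\right) + 4 = 4 + N^{2} + 3 N$)
$\sqrt{1279 - 20 \left(F{\left(3 \right)} + 24\right)} = \sqrt{1279 - 20 \left(\left(4 + 3^{2} + 3 \cdot 3\right) + 24\right)} = \sqrt{1279 - 20 \left(\left(4 + 9 + 9\right) + 24\right)} = \sqrt{1279 - 20 \left(22 + 24\right)} = \sqrt{1279 - 920} = \sqrt{359}$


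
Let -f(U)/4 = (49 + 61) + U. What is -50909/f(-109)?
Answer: 50909/4 ≈ 12727.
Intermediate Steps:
f(U) = -440 - 4*U (f(U) = -4*((49 + 61) + U) = -4*(110 + U) = -440 - 4*U)
-50909/f(-109) = -50909/(-440 - 4*(-109)) = -50909/(-440 + 436) = -50909/(-4) = -50909*(-¼) = 50909/4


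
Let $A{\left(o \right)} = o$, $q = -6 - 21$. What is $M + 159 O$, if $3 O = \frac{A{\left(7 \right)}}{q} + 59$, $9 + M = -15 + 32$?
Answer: $\frac{84274}{27} \approx 3121.3$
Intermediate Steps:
$q = -27$
$M = 8$ ($M = -9 + \left(-15 + 32\right) = -9 + 17 = 8$)
$O = \frac{1586}{81}$ ($O = \frac{\frac{7}{-27} + 59}{3} = \frac{7 \left(- \frac{1}{27}\right) + 59}{3} = \frac{- \frac{7}{27} + 59}{3} = \frac{1}{3} \cdot \frac{1586}{27} = \frac{1586}{81} \approx 19.58$)
$M + 159 O = 8 + 159 \cdot \frac{1586}{81} = 8 + \frac{84058}{27} = \frac{84274}{27}$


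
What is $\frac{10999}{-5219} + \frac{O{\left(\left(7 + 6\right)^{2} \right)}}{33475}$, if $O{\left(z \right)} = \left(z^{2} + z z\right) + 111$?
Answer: $- \frac{4087794}{10276825} \approx -0.39777$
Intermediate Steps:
$O{\left(z \right)} = 111 + 2 z^{2}$ ($O{\left(z \right)} = \left(z^{2} + z^{2}\right) + 111 = 2 z^{2} + 111 = 111 + 2 z^{2}$)
$\frac{10999}{-5219} + \frac{O{\left(\left(7 + 6\right)^{2} \right)}}{33475} = \frac{10999}{-5219} + \frac{111 + 2 \left(\left(7 + 6\right)^{2}\right)^{2}}{33475} = 10999 \left(- \frac{1}{5219}\right) + \left(111 + 2 \left(13^{2}\right)^{2}\right) \frac{1}{33475} = - \frac{647}{307} + \left(111 + 2 \cdot 169^{2}\right) \frac{1}{33475} = - \frac{647}{307} + \left(111 + 2 \cdot 28561\right) \frac{1}{33475} = - \frac{647}{307} + \left(111 + 57122\right) \frac{1}{33475} = - \frac{647}{307} + 57233 \cdot \frac{1}{33475} = - \frac{647}{307} + \frac{57233}{33475} = - \frac{4087794}{10276825}$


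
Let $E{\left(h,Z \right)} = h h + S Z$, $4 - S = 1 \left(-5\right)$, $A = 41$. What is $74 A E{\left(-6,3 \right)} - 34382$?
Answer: $156760$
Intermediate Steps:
$S = 9$ ($S = 4 - 1 \left(-5\right) = 4 - -5 = 4 + 5 = 9$)
$E{\left(h,Z \right)} = h^{2} + 9 Z$ ($E{\left(h,Z \right)} = h h + 9 Z = h^{2} + 9 Z$)
$74 A E{\left(-6,3 \right)} - 34382 = 74 \cdot 41 \left(\left(-6\right)^{2} + 9 \cdot 3\right) - 34382 = 3034 \left(36 + 27\right) - 34382 = 3034 \cdot 63 - 34382 = 191142 - 34382 = 156760$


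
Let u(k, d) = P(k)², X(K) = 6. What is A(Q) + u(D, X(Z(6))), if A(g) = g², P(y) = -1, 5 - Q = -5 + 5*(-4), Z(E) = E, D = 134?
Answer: 901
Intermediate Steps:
Q = 30 (Q = 5 - (-5 + 5*(-4)) = 5 - (-5 - 20) = 5 - 1*(-25) = 5 + 25 = 30)
u(k, d) = 1 (u(k, d) = (-1)² = 1)
A(Q) + u(D, X(Z(6))) = 30² + 1 = 900 + 1 = 901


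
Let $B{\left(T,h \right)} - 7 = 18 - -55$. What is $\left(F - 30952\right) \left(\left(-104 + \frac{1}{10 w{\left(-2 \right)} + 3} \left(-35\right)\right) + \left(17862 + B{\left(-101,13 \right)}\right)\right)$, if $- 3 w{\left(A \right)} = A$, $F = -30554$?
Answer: $- \frac{31810718682}{29} \approx -1.0969 \cdot 10^{9}$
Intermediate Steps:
$w{\left(A \right)} = - \frac{A}{3}$
$B{\left(T,h \right)} = 80$ ($B{\left(T,h \right)} = 7 + \left(18 - -55\right) = 7 + \left(18 + 55\right) = 7 + 73 = 80$)
$\left(F - 30952\right) \left(\left(-104 + \frac{1}{10 w{\left(-2 \right)} + 3} \left(-35\right)\right) + \left(17862 + B{\left(-101,13 \right)}\right)\right) = \left(-30554 - 30952\right) \left(\left(-104 + \frac{1}{10 \left(\left(- \frac{1}{3}\right) \left(-2\right)\right) + 3} \left(-35\right)\right) + \left(17862 + 80\right)\right) = - 61506 \left(\left(-104 + \frac{1}{10 \cdot \frac{2}{3} + 3} \left(-35\right)\right) + 17942\right) = - 61506 \left(\left(-104 + \frac{1}{\frac{20}{3} + 3} \left(-35\right)\right) + 17942\right) = - 61506 \left(\left(-104 + \frac{1}{\frac{29}{3}} \left(-35\right)\right) + 17942\right) = - 61506 \left(\left(-104 + \frac{3}{29} \left(-35\right)\right) + 17942\right) = - 61506 \left(\left(-104 - \frac{105}{29}\right) + 17942\right) = - 61506 \left(- \frac{3121}{29} + 17942\right) = \left(-61506\right) \frac{517197}{29} = - \frac{31810718682}{29}$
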